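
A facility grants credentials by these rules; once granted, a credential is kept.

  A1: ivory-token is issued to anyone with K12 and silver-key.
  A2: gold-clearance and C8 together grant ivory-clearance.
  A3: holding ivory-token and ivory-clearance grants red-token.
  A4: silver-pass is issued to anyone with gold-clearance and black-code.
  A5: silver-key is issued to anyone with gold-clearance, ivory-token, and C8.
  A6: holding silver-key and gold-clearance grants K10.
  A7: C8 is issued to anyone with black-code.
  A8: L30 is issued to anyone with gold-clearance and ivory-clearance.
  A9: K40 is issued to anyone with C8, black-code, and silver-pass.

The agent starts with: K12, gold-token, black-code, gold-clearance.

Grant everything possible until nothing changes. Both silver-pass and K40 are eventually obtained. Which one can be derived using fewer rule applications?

silver-pass: Holding gold-clearance and black-code grants silver-pass (A4). [1 rule application]
K40: Holding black-code grants C8 (A7). Holding gold-clearance and black-code grants silver-pass (A4). Holding C8, black-code, and silver-pass grants K40 (A9). [3 rule applications]
silver-pass needs fewer.

silver-pass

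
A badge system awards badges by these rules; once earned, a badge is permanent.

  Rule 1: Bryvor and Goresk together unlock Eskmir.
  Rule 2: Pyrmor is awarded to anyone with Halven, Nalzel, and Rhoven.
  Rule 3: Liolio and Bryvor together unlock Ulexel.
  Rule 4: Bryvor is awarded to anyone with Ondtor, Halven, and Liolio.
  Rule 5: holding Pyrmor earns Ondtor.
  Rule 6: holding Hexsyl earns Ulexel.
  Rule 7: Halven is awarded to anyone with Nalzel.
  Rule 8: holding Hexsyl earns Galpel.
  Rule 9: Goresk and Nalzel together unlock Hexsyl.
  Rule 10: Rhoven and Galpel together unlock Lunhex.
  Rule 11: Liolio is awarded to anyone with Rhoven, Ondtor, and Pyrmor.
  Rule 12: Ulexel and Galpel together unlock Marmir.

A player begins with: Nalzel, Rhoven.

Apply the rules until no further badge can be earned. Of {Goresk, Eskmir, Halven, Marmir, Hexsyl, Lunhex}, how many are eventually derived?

1

With Nalzel, Halven is earned (Rule 7).
No rule produces Goresk, and it is not given.
Eskmir would need Bryvor and Goresk (Rule 1), but Goresk is never earned.
Halven: reached.
Marmir would need Ulexel and Galpel (Rule 12), but Galpel is never earned.
Hexsyl would need Goresk and Nalzel (Rule 9), but Goresk is never earned.
Lunhex would need Rhoven and Galpel (Rule 10), but Galpel is never earned.
Reached: Halven — 1 of the 6.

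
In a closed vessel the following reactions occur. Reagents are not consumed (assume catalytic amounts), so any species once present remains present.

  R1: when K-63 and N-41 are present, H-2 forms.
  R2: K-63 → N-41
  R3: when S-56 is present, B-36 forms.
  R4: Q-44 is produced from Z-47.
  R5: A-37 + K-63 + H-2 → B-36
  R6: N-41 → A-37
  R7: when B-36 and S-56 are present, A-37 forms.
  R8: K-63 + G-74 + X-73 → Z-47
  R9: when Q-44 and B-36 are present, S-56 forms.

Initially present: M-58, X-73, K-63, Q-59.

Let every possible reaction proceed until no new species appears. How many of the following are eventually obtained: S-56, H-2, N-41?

K-63 present → N-41 forms (R2).
K-63 and N-41 present → H-2 forms (R1).
S-56 would need Q-44 and B-36 (R9), but Q-44 never forms.
H-2: reached.
N-41: reached.
Reached: H-2 and N-41 — 2 of the 3.

2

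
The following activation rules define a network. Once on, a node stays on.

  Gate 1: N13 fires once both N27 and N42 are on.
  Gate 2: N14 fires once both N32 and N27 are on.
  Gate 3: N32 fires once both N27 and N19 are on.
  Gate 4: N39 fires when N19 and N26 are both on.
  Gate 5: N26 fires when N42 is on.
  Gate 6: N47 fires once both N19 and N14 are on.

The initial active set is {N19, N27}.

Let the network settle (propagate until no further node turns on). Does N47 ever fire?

N27 and N19 are on, so N32 fires (Gate 3).
Gate 2: N32 and N27 on → N14 on.
Gate 6: N19 and N14 on → N47 on.

Yes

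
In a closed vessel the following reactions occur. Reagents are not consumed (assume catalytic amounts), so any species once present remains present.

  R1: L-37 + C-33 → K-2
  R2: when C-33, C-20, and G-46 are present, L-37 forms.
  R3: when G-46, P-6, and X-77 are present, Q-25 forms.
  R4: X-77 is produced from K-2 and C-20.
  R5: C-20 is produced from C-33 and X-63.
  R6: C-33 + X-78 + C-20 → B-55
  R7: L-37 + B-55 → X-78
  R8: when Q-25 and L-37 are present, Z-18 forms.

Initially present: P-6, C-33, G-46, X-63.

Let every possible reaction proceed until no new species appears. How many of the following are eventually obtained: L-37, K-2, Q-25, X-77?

C-33 and X-63 present → C-20 forms (R5).
C-33, C-20, and G-46 present → L-37 forms (R2).
L-37 and C-33 present → K-2 forms (R1).
K-2 and C-20 present → X-77 forms (R4).
G-46, P-6, and X-77 present → Q-25 forms (R3).
L-37: reached.
K-2: reached.
Q-25: reached.
X-77: reached.
All 4 are reached.

4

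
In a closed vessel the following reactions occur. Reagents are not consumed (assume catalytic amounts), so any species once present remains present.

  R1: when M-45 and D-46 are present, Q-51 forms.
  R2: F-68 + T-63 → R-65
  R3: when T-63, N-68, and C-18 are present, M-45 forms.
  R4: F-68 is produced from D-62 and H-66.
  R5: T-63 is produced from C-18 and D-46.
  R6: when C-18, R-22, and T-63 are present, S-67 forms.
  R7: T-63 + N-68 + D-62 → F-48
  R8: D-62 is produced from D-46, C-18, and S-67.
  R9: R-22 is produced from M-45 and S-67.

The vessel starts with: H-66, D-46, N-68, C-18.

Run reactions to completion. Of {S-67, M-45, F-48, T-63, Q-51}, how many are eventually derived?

C-18 and D-46 present → T-63 forms (R5).
T-63, N-68, and C-18 present → M-45 forms (R3).
M-45 and D-46 present → Q-51 forms (R1).
S-67 would need C-18, R-22, and T-63 (R6), but R-22 never forms.
M-45: reached.
F-48 would need T-63, N-68, and D-62 (R7), but D-62 never forms.
T-63: reached.
Q-51: reached.
Reached: M-45, T-63, and Q-51 — 3 of the 5.

3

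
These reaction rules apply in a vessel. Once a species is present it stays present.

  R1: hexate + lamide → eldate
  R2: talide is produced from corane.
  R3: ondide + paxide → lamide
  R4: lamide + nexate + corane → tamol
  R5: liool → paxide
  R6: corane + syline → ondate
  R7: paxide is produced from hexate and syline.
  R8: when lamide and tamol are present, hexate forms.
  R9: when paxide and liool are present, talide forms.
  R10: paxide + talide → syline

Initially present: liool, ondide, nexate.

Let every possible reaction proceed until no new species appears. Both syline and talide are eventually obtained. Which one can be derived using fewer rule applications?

talide: liool present → paxide forms (R5). paxide and liool present → talide forms (R9). [2 rule applications]
syline: liool present → paxide forms (R5). paxide and liool present → talide forms (R9). paxide and talide present → syline forms (R10). [3 rule applications]
talide needs fewer.

talide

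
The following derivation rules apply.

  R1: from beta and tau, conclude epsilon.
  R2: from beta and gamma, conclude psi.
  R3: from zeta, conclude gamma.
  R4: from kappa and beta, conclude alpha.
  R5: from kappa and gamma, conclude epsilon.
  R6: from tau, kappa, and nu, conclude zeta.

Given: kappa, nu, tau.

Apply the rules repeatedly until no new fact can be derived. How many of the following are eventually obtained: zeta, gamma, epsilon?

3

tau, kappa, and nu hold, so zeta follows (R6).
From zeta, R3 gives gamma.
From kappa and gamma, R5 gives epsilon.
zeta: reached.
gamma: reached.
epsilon: reached.
All 3 are reached.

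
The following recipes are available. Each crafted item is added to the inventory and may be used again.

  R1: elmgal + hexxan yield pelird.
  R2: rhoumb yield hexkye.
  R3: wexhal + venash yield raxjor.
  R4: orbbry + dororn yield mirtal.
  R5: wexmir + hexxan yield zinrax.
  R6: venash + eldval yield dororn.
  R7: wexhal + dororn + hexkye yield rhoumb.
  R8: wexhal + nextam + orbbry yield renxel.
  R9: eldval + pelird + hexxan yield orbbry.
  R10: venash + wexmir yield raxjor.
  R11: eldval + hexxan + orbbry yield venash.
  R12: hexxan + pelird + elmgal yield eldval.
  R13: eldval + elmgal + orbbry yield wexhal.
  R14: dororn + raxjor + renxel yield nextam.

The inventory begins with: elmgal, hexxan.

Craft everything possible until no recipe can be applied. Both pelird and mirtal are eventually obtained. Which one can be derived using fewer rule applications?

pelird

pelird: Using R1, elmgal and hexxan make pelird. [1 rule application]
mirtal: Using R1, elmgal and hexxan make pelird. Using R12, hexxan, pelird, and elmgal make eldval. Using R9, eldval, pelird, and hexxan make orbbry. eldval + hexxan + orbbry → venash (R11). Using R6, venash and eldval make dororn. orbbry + dororn → mirtal (R4). [6 rule applications]
pelird needs fewer.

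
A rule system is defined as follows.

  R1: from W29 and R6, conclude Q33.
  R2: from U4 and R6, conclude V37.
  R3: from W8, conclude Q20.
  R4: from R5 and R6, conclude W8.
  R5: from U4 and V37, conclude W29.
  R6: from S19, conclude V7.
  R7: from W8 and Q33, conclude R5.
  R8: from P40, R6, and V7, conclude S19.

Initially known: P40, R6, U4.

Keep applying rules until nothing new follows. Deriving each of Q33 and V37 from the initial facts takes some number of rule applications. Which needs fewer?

V37: From U4 and R6, R2 gives V37. [1 rule application]
Q33: U4 and R6 hold, so V37 follows (R2). U4 and V37 hold, so W29 follows (R5). From W29 and R6, R1 gives Q33. [3 rule applications]
V37 needs fewer.

V37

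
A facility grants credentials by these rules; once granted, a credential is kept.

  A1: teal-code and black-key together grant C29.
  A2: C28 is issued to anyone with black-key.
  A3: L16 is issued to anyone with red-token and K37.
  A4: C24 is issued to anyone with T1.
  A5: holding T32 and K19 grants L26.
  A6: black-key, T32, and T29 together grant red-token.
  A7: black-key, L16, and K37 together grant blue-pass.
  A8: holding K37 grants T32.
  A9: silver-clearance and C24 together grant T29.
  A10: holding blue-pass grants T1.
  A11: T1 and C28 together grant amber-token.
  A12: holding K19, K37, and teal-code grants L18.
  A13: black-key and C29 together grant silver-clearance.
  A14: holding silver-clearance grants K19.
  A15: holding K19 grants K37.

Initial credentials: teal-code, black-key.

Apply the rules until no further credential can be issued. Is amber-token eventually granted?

amber-token would need T1 and C28 (A11), but T1 is never granted.

No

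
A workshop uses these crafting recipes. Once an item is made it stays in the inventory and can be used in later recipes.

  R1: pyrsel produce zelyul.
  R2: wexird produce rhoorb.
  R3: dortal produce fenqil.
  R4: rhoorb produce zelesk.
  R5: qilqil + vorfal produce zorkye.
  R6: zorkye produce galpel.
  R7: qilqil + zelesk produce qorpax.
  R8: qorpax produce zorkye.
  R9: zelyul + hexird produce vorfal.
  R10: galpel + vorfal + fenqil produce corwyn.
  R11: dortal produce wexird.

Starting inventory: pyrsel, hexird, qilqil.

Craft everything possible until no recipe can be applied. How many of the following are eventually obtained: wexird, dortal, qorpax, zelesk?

0

wexird would need dortal (R11), but dortal is never obtained.
No rule produces dortal, and it is not given.
qorpax would need qilqil and zelesk (R7), but zelesk is never obtained.
zelesk would need rhoorb (R4), but rhoorb is never obtained.
None of the 4 are reached.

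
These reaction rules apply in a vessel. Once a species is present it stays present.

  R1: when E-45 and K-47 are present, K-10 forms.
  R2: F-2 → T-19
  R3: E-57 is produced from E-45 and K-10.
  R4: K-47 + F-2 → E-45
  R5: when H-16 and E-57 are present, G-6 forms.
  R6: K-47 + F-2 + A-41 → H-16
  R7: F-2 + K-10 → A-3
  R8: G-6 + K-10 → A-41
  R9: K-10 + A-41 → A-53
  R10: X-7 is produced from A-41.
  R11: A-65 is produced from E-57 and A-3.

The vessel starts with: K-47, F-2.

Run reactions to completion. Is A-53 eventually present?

No

A-53 would need K-10 and A-41 (R9), but A-41 never forms.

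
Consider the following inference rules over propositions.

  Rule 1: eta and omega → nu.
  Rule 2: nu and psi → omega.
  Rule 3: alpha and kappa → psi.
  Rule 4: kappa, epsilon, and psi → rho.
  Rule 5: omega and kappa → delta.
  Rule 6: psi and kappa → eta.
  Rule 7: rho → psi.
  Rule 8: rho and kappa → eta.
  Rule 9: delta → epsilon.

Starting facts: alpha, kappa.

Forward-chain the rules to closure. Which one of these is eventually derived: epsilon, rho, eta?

alpha and kappa hold, so psi follows (Rule 3).
From psi and kappa, Rule 6 gives eta.
rho would need kappa, epsilon, and psi (Rule 4), but epsilon is never established. epsilon would need delta (Rule 9), but delta is never established.

eta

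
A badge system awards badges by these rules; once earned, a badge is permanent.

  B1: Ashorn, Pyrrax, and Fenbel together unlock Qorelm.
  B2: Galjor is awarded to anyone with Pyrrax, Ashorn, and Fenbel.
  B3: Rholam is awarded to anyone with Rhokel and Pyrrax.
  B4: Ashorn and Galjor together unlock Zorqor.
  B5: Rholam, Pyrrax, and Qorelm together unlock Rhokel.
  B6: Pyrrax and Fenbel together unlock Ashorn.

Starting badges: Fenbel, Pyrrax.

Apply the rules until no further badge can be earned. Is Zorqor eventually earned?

With Pyrrax and Fenbel, Ashorn is earned (B6).
With Pyrrax, Ashorn, and Fenbel, Galjor is earned (B2).
With Ashorn and Galjor, Zorqor is earned (B4).

Yes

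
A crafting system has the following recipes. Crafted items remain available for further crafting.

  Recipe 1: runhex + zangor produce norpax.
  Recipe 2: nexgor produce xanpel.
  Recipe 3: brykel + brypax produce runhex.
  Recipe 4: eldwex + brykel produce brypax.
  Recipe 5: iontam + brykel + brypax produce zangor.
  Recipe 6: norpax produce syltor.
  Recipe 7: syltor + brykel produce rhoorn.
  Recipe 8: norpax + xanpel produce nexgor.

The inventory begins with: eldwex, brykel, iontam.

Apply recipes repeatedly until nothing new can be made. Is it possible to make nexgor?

No

nexgor would need norpax and xanpel (Recipe 8), but xanpel is never obtained.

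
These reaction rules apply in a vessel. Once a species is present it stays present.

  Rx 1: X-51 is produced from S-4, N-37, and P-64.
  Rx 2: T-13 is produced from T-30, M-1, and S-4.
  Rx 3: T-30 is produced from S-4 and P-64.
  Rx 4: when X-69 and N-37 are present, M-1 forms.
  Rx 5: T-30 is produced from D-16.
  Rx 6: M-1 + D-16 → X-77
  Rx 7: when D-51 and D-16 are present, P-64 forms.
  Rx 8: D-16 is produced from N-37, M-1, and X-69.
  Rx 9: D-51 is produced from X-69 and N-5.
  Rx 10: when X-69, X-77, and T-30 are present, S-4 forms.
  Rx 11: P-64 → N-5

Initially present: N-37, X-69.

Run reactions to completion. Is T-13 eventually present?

X-69 and N-37 present → M-1 forms (Rx 4).
N-37, M-1, and X-69 present → D-16 forms (Rx 8).
D-16 present → T-30 forms (Rx 5).
M-1 and D-16 present → X-77 forms (Rx 6).
X-69, X-77, and T-30 present → S-4 forms (Rx 10).
T-30, M-1, and S-4 present → T-13 forms (Rx 2).

Yes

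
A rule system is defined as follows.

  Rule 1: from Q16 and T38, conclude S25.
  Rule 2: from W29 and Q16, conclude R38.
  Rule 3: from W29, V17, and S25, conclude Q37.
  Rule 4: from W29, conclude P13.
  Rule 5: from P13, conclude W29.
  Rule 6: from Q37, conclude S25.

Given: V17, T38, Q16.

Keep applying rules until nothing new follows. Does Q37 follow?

No

Q37 would need W29, V17, and S25 (Rule 3), but W29 is never established.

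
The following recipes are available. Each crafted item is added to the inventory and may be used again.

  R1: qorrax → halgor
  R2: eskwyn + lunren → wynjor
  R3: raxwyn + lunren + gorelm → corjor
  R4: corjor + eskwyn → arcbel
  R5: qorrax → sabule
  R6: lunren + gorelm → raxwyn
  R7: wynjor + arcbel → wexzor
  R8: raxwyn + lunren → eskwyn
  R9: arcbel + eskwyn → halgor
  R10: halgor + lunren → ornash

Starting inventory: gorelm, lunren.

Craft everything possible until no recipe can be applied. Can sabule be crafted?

No

sabule would need qorrax (R5), but qorrax is never obtained.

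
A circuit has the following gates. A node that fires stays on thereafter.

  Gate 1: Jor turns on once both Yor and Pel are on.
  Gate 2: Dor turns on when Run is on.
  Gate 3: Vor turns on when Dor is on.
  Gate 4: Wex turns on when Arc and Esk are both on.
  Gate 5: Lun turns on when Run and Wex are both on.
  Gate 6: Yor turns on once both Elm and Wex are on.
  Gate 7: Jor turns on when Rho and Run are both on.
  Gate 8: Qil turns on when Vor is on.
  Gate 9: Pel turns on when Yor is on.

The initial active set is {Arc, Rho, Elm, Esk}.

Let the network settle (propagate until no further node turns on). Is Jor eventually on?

Yes

Arc and Esk are on, so Wex turns on (Gate 4).
Gate 6: Elm and Wex on → Yor on.
Yor is on, so Pel turns on (Gate 9).
Gate 1: Yor and Pel on → Jor on.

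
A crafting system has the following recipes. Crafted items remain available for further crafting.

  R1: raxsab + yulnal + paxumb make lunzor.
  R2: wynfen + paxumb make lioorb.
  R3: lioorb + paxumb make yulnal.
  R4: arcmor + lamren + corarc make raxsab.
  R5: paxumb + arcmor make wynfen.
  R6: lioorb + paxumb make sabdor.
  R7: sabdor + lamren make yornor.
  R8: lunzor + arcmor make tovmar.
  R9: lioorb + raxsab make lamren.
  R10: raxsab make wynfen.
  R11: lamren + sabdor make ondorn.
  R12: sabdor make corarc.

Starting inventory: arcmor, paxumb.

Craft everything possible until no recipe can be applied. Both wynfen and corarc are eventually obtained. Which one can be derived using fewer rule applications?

wynfen: paxumb + arcmor → wynfen (R5). [1 rule application]
corarc: paxumb + arcmor → wynfen (R5). Using R2, wynfen and paxumb make lioorb. lioorb + paxumb → sabdor (R6). sabdor → corarc (R12). [4 rule applications]
wynfen needs fewer.

wynfen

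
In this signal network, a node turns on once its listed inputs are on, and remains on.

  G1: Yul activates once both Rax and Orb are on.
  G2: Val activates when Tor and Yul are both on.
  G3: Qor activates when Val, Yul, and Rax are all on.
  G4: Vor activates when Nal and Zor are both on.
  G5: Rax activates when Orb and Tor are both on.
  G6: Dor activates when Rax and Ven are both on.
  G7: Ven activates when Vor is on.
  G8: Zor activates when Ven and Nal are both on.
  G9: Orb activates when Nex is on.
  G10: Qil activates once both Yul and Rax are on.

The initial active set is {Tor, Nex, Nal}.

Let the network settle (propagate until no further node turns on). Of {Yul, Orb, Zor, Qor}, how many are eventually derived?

3

Nex is on, so Orb activates (G9).
G5: Orb and Tor on → Rax on.
G1: Rax and Orb on → Yul on.
Tor and Yul are on, so Val activates (G2).
G3: Val, Yul, and Rax on → Qor on.
Yul: reached.
Orb: reached.
Zor would need Ven and Nal (G8), but Ven never turns on.
Qor: reached.
Reached: Yul, Orb, and Qor — 3 of the 4.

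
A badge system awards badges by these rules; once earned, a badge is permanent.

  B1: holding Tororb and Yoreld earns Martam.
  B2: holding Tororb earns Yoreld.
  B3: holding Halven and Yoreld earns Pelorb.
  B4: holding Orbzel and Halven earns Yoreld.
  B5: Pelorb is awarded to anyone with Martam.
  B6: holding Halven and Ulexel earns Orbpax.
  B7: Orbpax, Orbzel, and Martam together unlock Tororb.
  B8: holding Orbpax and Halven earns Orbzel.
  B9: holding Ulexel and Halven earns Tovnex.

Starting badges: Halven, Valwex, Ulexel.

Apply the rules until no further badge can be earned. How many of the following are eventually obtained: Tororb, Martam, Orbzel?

1

With Halven and Ulexel, Orbpax is earned (B6).
With Orbpax and Halven, Orbzel is earned (B8).
Tororb would need Orbpax, Orbzel, and Martam (B7), but Martam is never earned.
Martam would need Tororb and Yoreld (B1), but Tororb is never earned.
Orbzel: reached.
Reached: Orbzel — 1 of the 3.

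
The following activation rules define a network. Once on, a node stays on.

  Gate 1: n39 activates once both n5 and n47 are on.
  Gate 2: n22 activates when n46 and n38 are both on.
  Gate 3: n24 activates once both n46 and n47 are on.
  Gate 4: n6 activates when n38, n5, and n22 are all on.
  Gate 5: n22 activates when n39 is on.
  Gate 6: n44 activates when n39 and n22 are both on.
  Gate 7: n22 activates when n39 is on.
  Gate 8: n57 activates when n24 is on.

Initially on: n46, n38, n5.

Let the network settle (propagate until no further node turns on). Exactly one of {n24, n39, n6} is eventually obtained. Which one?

Gate 2: n46 and n38 on → n22 on.
Gate 4: n38, n5, and n22 on → n6 on.
n24 would need n46 and n47 (Gate 3), but n47 never turns on. n39 would need n5 and n47 (Gate 1), but n47 never turns on.

n6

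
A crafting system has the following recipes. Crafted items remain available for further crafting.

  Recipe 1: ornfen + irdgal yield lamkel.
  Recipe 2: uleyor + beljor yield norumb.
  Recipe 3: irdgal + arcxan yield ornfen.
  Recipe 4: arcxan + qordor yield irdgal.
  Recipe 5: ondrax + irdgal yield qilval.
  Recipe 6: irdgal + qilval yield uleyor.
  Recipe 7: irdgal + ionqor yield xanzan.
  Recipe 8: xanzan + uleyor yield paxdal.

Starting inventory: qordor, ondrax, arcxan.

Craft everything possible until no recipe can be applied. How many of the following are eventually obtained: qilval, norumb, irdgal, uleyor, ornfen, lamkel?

Using Recipe 4, arcxan and qordor make irdgal.
irdgal + arcxan → ornfen (Recipe 3).
Using Recipe 5, ondrax and irdgal make qilval.
Using Recipe 1, ornfen and irdgal make lamkel.
irdgal + qilval → uleyor (Recipe 6).
qilval: reached.
norumb would need uleyor and beljor (Recipe 2), but beljor is never obtained.
irdgal: reached.
uleyor: reached.
ornfen: reached.
lamkel: reached.
Reached: qilval, irdgal, uleyor, ornfen, and lamkel — 5 of the 6.

5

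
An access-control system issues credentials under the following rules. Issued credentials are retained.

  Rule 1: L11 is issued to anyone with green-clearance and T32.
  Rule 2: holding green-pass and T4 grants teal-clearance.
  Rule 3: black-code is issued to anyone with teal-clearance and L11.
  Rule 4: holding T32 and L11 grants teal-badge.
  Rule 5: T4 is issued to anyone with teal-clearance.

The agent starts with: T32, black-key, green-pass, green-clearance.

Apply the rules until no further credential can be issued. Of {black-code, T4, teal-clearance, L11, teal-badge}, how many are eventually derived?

2

Holding green-clearance and T32 grants L11 (Rule 1).
Holding T32 and L11 grants teal-badge (Rule 4).
black-code would need teal-clearance and L11 (Rule 3), but teal-clearance is never granted.
T4 would need teal-clearance (Rule 5), but teal-clearance is never granted.
teal-clearance would need green-pass and T4 (Rule 2), but T4 is never granted.
L11: reached.
teal-badge: reached.
Reached: L11 and teal-badge — 2 of the 5.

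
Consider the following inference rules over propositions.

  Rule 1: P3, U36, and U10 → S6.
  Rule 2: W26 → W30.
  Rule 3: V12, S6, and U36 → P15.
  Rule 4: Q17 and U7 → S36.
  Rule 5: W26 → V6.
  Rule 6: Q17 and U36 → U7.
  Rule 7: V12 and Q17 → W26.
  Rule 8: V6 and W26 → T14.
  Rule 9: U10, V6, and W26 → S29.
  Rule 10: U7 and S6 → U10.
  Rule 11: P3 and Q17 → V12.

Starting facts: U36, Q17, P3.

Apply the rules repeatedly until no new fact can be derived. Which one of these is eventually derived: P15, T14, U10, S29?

T14

P3 and Q17 hold, so V12 follows (Rule 11).
V12 and Q17 hold, so W26 follows (Rule 7).
W26 holds, so V6 follows (Rule 5).
From V6 and W26, Rule 8 gives T14.
P15 would need V12, S6, and U36 (Rule 3), but S6 is never established. S29 would need U10, V6, and W26 (Rule 9), but U10 is never established. U10 would need U7 and S6 (Rule 10), but S6 is never established.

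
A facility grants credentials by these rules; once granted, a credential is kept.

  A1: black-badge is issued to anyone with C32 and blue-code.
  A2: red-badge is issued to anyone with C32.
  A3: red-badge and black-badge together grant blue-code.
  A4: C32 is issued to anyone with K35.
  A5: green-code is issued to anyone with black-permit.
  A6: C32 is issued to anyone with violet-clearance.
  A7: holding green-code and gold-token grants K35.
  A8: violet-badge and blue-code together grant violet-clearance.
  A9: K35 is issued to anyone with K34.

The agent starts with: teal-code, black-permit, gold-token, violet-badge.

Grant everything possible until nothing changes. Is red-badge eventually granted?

Holding black-permit grants green-code (A5).
Holding green-code and gold-token grants K35 (A7).
Holding K35 grants C32 (A4).
Holding C32 grants red-badge (A2).

Yes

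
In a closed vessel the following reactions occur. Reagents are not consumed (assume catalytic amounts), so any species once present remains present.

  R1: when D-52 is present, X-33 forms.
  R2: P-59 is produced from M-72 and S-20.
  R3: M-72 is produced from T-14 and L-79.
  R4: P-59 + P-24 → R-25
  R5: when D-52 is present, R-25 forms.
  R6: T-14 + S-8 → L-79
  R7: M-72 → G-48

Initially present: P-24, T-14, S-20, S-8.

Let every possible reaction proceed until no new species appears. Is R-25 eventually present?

T-14 and S-8 present → L-79 forms (R6).
T-14 and L-79 present → M-72 forms (R3).
M-72 and S-20 present → P-59 forms (R2).
P-59 and P-24 present → R-25 forms (R4).

Yes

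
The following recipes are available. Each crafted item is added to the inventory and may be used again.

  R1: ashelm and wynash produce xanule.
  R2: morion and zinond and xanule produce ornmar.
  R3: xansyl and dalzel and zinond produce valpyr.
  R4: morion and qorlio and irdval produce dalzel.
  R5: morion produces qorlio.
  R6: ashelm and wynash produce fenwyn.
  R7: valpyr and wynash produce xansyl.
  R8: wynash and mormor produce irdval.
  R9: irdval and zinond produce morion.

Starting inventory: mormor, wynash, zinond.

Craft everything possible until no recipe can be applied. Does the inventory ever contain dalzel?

Yes

wynash and mormor → irdval (R8).
Using R9, irdval and zinond make morion.
morion → qorlio (R5).
Using R4, morion, qorlio, and irdval make dalzel.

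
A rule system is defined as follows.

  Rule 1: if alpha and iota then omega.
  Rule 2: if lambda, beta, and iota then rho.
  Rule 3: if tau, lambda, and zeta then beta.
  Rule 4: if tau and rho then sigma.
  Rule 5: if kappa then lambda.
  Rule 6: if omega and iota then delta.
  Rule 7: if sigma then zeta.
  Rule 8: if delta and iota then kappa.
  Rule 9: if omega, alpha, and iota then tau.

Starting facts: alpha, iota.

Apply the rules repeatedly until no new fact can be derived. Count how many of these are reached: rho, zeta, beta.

rho would need lambda, beta, and iota (Rule 2), but beta is never established.
zeta would need sigma (Rule 7), but sigma is never established.
beta would need tau, lambda, and zeta (Rule 3), but zeta is never established.
None of the 3 are reached.

0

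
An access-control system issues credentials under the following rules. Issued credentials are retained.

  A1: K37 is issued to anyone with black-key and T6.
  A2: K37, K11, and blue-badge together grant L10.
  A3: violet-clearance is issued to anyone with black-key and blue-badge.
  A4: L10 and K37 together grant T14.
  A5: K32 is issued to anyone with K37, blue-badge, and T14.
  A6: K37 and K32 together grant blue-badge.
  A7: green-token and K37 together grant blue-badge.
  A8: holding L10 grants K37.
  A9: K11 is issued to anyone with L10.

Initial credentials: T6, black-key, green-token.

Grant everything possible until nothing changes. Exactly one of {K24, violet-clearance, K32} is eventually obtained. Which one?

Holding black-key and T6 grants K37 (A1).
Holding green-token and K37 grants blue-badge (A7).
Holding black-key and blue-badge grants violet-clearance (A3).
No rule produces K24, and it is not given. K32 would need K37, blue-badge, and T14 (A5), but T14 is never granted.

violet-clearance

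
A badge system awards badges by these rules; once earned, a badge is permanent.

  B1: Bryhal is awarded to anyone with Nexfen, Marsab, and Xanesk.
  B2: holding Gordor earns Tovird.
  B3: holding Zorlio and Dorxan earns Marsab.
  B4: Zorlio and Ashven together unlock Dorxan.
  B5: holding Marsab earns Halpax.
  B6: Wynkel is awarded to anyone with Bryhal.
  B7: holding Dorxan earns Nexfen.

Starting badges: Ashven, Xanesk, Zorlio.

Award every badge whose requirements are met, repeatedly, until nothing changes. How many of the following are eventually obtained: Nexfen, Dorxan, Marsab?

With Zorlio and Ashven, Dorxan is earned (B4).
With Dorxan, Nexfen is earned (B7).
With Zorlio and Dorxan, Marsab is earned (B3).
Nexfen: reached.
Dorxan: reached.
Marsab: reached.
All 3 are reached.

3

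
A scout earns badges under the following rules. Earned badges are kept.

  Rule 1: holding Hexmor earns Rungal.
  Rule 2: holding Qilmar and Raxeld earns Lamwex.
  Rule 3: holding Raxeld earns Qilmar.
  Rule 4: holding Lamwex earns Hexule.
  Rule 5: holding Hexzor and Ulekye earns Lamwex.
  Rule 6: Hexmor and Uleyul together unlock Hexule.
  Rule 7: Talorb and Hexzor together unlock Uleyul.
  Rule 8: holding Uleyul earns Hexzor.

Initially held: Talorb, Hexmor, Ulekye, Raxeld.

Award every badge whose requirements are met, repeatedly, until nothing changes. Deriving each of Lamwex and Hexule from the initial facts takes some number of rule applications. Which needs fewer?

Lamwex

Lamwex: With Raxeld, Qilmar is earned (Rule 3). With Qilmar and Raxeld, Lamwex is earned (Rule 2). [2 rule applications]
Hexule: With Raxeld, Qilmar is earned (Rule 3). With Qilmar and Raxeld, Lamwex is earned (Rule 2). With Lamwex, Hexule is earned (Rule 4). [3 rule applications]
Lamwex needs fewer.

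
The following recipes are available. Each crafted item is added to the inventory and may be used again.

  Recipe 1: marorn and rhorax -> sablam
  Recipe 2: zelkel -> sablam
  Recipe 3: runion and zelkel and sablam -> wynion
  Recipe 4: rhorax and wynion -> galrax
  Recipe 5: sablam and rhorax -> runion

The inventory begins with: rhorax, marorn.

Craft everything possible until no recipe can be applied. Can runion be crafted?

Using Recipe 1, marorn and rhorax make sablam.
sablam and rhorax -> runion (Recipe 5).

Yes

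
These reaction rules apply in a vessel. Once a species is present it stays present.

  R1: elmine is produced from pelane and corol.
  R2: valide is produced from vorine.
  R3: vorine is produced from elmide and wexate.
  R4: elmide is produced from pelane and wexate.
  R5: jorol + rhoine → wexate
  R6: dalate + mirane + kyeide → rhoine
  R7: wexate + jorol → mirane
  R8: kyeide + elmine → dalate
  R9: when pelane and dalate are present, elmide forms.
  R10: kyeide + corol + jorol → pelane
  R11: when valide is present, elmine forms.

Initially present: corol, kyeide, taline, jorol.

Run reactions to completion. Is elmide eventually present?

Yes

kyeide, corol, and jorol present → pelane forms (R10).
pelane and corol present → elmine forms (R1).
kyeide and elmine present → dalate forms (R8).
pelane and dalate present → elmide forms (R9).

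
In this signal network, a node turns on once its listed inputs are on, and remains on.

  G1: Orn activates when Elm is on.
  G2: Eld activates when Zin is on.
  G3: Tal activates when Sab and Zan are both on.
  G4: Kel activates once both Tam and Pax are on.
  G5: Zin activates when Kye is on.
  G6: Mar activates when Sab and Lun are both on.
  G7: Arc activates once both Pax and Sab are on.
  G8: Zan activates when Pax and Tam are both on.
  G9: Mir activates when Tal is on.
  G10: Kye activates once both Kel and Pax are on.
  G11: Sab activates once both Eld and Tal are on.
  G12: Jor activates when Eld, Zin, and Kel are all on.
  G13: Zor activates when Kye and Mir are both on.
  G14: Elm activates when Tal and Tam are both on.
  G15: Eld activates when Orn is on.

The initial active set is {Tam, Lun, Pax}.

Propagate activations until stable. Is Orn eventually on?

No

Orn would need Elm (G1), but Elm never turns on.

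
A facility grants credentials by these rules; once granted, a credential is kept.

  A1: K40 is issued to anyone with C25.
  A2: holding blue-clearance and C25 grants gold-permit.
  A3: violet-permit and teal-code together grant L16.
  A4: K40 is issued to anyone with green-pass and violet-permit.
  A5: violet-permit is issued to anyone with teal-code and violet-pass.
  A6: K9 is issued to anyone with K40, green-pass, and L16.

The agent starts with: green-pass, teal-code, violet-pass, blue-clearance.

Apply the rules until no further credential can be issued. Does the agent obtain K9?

Holding teal-code and violet-pass grants violet-permit (A5).
Holding green-pass and violet-permit grants K40 (A4).
Holding violet-permit and teal-code grants L16 (A3).
Holding K40, green-pass, and L16 grants K9 (A6).

Yes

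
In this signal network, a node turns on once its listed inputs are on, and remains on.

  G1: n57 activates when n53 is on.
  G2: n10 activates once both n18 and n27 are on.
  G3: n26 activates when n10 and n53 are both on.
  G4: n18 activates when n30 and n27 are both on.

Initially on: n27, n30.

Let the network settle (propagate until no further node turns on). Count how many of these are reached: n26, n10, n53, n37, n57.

1

n30 and n27 are on, so n18 activates (G4).
n18 and n27 are on, so n10 activates (G2).
n26 would need n10 and n53 (G3), but n53 never turns on.
n10: reached.
No rule produces n53, and it is not given.
No rule produces n37, and it is not given.
n57 would need n53 (G1), but n53 never turns on.
Reached: n10 — 1 of the 5.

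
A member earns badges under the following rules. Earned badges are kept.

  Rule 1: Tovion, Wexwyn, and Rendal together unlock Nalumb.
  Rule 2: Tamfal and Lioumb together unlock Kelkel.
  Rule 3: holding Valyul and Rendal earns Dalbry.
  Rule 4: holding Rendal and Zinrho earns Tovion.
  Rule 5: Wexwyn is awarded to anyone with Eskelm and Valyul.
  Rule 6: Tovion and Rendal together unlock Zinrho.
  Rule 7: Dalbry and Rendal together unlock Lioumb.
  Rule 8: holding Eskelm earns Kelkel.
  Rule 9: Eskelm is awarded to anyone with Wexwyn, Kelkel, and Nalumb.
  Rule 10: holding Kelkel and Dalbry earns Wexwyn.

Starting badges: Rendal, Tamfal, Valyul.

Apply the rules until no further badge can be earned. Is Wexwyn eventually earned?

With Valyul and Rendal, Dalbry is earned (Rule 3).
With Dalbry and Rendal, Lioumb is earned (Rule 7).
With Tamfal and Lioumb, Kelkel is earned (Rule 2).
With Kelkel and Dalbry, Wexwyn is earned (Rule 10).

Yes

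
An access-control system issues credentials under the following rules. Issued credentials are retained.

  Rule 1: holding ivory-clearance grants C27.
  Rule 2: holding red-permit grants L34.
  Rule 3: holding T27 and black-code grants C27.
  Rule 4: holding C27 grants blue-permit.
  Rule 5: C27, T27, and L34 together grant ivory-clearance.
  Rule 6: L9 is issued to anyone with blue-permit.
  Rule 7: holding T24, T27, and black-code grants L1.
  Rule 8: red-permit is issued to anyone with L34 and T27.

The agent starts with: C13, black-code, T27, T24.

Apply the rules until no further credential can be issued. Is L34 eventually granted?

L34 would need red-permit (Rule 2), but red-permit is never granted.

No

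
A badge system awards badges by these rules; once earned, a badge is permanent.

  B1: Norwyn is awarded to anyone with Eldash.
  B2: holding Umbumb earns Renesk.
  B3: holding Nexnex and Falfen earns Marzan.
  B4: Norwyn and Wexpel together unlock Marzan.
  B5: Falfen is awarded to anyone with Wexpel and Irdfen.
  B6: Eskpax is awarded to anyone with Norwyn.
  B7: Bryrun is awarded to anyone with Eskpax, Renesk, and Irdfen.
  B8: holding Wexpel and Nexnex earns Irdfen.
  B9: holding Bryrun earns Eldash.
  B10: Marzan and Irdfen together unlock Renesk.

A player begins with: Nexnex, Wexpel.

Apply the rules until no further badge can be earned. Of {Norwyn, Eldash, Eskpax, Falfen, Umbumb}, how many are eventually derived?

1

With Wexpel and Nexnex, Irdfen is earned (B8).
With Wexpel and Irdfen, Falfen is earned (B5).
Norwyn would need Eldash (B1), but Eldash is never earned.
Eldash would need Bryrun (B9), but Bryrun is never earned.
Eskpax would need Norwyn (B6), but Norwyn is never earned.
Falfen: reached.
No rule produces Umbumb, and it is not given.
Reached: Falfen — 1 of the 5.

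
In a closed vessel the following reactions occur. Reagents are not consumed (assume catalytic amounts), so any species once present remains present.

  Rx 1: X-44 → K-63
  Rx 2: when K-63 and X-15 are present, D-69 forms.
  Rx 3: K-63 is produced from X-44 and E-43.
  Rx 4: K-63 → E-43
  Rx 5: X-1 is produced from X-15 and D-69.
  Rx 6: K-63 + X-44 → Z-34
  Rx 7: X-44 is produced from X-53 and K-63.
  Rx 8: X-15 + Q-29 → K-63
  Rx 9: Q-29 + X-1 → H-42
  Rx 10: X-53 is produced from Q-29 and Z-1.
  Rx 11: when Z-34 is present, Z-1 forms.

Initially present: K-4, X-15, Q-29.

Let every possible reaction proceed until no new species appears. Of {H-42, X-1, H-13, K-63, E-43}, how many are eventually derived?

X-15 and Q-29 present → K-63 forms (Rx 8).
K-63 present → E-43 forms (Rx 4).
K-63 and X-15 present → D-69 forms (Rx 2).
X-15 and D-69 present → X-1 forms (Rx 5).
Q-29 and X-1 present → H-42 forms (Rx 9).
H-42: reached.
X-1: reached.
No rule produces H-13, and it is not given.
K-63: reached.
E-43: reached.
Reached: H-42, X-1, K-63, and E-43 — 4 of the 5.

4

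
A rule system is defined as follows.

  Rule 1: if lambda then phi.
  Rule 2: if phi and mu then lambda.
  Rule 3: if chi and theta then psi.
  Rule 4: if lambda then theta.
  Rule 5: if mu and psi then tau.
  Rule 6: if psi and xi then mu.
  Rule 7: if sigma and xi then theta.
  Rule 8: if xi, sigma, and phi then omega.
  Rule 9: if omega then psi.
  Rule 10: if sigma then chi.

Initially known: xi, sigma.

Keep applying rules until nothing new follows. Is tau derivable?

Yes

From sigma, Rule 10 gives chi.
From sigma and xi, Rule 7 gives theta.
From chi and theta, Rule 3 gives psi.
psi and xi hold, so mu follows (Rule 6).
mu and psi hold, so tau follows (Rule 5).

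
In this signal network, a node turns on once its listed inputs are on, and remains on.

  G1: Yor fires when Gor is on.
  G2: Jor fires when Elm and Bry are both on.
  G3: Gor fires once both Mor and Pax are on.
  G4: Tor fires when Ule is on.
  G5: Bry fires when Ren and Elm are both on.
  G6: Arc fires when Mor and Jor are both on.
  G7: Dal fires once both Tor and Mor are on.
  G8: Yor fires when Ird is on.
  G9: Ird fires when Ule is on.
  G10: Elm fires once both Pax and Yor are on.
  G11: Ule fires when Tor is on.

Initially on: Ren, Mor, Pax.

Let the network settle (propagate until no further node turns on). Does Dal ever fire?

No

Dal would need Tor and Mor (G7), but Tor never turns on.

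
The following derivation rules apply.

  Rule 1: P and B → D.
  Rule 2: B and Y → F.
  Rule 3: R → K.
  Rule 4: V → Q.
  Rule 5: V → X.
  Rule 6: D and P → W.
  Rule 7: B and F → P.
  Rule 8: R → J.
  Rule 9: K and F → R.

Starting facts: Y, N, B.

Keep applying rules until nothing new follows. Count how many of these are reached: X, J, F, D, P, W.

4

B and Y hold, so F follows (Rule 2).
B and F hold, so P follows (Rule 7).
P and B hold, so D follows (Rule 1).
D and P hold, so W follows (Rule 6).
X would need V (Rule 5), but V is never established.
J would need R (Rule 8), but R is never established.
F: reached.
D: reached.
P: reached.
W: reached.
Reached: F, D, P, and W — 4 of the 6.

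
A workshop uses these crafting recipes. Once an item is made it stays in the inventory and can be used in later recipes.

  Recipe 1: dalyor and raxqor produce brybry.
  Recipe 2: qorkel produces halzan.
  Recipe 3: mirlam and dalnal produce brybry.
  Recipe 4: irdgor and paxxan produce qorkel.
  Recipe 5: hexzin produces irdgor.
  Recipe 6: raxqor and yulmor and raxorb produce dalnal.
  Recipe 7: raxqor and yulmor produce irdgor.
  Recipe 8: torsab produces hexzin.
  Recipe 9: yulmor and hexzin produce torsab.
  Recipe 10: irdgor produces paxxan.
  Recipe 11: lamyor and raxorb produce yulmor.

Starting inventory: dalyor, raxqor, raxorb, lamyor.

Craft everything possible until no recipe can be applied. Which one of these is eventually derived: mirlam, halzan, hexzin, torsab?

halzan

lamyor and raxorb → yulmor (Recipe 11).
raxqor and yulmor → irdgor (Recipe 7).
Using Recipe 10, irdgor makes paxxan.
irdgor and paxxan → qorkel (Recipe 4).
qorkel → halzan (Recipe 2).
torsab would need yulmor and hexzin (Recipe 9), but hexzin is never obtained. hexzin would need torsab (Recipe 8), but torsab is never obtained. No rule produces mirlam, and it is not given.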